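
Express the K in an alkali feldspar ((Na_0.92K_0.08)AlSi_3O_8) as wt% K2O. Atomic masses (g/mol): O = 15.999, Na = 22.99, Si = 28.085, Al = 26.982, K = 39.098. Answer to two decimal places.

1.43 wt%

Molar mass of (Na_0.92K_0.08)AlSi_3O_8 = 0.92×22.99 + 0.08×39.098 + 1×26.982 + 3×28.085 + 8×15.999 = 263.508 g/mol.
Each formula unit contains 0.08 K, equivalent to 0.08/2 = 0.0400 mol K2O.
M(K2O) = 2×39.098 + 1×15.999 = 94.195 g/mol.
Mass of K2O per formula unit = 0.0400 × 94.195 = 3.768 g.
K2O wt% = 3.768 / 263.508 × 100 = 1.43%.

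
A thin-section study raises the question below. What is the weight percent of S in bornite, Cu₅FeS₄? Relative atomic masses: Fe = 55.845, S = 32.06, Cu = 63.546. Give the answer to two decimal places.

25.56 wt%

Formula mass = 5·63.546 + 1·55.845 + 4·32.06 = 501.815 g/mol, of which 128.240 g is S.
So S makes up 128.240/501.815 = 0.2556 of the mass, i.e. 25.56%.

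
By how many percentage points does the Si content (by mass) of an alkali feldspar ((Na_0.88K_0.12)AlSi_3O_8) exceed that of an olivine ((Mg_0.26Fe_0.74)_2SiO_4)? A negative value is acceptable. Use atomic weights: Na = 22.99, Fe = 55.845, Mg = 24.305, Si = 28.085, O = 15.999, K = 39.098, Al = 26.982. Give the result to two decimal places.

16.91 percentage points

Si in (Na_0.88K_0.12)AlSi_3O_8: molar mass 264.152 g/mol; 3×28.085 = 84.255 g → 31.90 wt%.
Si in (Mg_0.26Fe_0.74)_2SiO_4: molar mass 187.370 g/mol; 1×28.085 = 28.085 g → 14.99 wt%.
Difference = 31.90 − 14.99 = 16.91 percentage points.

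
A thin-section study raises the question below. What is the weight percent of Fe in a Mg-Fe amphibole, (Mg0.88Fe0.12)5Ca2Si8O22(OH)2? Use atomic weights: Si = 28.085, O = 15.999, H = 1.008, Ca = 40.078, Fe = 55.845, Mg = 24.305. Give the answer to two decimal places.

Molar mass of (Mg0.88Fe0.12)5Ca2Si8O22(OH)2: 4.40×24.305 + 0.60×55.845 + 2×40.078 + 8×28.085 + 24×15.999 + 2×1.008 = 831.277 g/mol.
Mass of Fe per formula unit: 0.60 × 55.845 = 33.507 g.
Weight fraction Fe = 33.507 / 831.277 = 0.0403.

4.03 mass %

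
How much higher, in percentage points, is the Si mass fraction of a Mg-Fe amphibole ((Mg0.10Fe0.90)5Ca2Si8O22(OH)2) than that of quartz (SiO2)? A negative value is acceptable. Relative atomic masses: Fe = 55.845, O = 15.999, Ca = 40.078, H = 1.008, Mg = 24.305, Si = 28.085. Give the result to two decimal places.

-23.20 percentage points

Si in (Mg0.10Fe0.90)5Ca2Si8O22(OH)2: molar mass 954.283 g/mol; 8×28.085 = 224.680 g → 23.54 wt%.
Si in SiO2: molar mass 60.083 g/mol; 1×28.085 = 28.085 g → 46.74 wt%.
Difference = 23.54 − 46.74 = -23.20 percentage points.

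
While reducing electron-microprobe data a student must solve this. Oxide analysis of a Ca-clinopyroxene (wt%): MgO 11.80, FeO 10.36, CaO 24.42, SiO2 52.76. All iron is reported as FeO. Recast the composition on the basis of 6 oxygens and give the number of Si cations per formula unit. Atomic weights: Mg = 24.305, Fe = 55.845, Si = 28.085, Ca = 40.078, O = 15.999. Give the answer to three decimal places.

2.004 Si apfu

MgO (M=40.304): mol = 0.29277; Mg = 0.29277, O = 0.29277.
FeO (M=71.844): mol = 0.14420; Fe = 0.14420, O = 0.14420.
CaO (M=56.077): mol = 0.43547; Ca = 0.43547, O = 0.43547.
SiO2 (M=60.083): mol = 0.87812; Si = 0.87812, O = 1.75624.
ΣO = 2.62868; factor = 6/ΣO = 2.28251.
Si apfu = 0.87812 × 2.28251 = 2.004.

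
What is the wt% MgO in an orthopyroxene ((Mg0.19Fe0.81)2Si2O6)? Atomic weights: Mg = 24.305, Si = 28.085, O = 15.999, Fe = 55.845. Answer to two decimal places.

6.08 wt%

Molar mass of (Mg0.19Fe0.81)2Si2O6 = 0.38×24.305 + 1.62×55.845 + 2×28.085 + 6×15.999 = 251.869 g/mol.
Each formula unit contains 0.38 Mg, equivalent to 0.38/1 = 0.3800 mol MgO.
M(MgO) = 1×24.305 + 1×15.999 = 40.304 g/mol.
Mass of MgO per formula unit = 0.3800 × 40.304 = 15.316 g.
MgO wt% = 15.316 / 251.869 × 100 = 6.08%.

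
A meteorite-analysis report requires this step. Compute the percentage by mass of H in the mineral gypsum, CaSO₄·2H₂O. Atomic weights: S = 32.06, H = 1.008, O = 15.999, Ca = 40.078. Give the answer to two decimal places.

2.34 mass %

M(CaSO₄·2H₂O) = 172.164 g/mol.
H contributes 4 × 1.008 = 4.032 g per mole.
4.032/172.164 = 0.0234 → 2.34%.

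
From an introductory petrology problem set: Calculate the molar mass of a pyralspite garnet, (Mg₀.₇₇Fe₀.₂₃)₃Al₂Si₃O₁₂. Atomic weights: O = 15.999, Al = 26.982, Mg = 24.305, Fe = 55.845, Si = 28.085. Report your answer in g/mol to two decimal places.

The formula mass is the sum 2.31(24.305) + 0.69(55.845) + 2(26.982) + 3(28.085) + 12(15.999).

424.88 g/mol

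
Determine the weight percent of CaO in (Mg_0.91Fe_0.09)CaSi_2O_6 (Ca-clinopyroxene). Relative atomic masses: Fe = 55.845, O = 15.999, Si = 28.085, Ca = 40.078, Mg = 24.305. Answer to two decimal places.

25.56 wt%

Molar mass of (Mg_0.91Fe_0.09)CaSi_2O_6 = 0.91×24.305 + 0.09×55.845 + 1×40.078 + 2×28.085 + 6×15.999 = 219.386 g/mol.
Each formula unit contains 1 Ca, equivalent to 1/1 = 1.0000 mol CaO.
M(CaO) = 1×40.078 + 1×15.999 = 56.077 g/mol.
Mass of CaO per formula unit = 1.0000 × 56.077 = 56.077 g.
CaO wt% = 56.077 / 219.386 × 100 = 25.56%.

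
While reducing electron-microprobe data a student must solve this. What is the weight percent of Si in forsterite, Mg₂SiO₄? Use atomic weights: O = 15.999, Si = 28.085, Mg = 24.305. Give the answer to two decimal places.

Molar mass of Mg₂SiO₄: 2*24.305 + 1*28.085 + 4*15.999 = 140.691 g/mol.
Mass of Si per formula unit: 1 × 28.085 = 28.085 g.
Weight fraction Si = 28.085 / 140.691 = 0.1996.

19.96 weight percent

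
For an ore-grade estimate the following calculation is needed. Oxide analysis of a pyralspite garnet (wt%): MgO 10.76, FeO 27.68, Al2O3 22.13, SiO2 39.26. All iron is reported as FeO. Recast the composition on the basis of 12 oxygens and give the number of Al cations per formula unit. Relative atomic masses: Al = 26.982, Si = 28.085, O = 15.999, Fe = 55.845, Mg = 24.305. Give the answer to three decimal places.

1.996 Al apfu

MgO: 10.76/40.304 = 0.26697 mol → 0.26697 mol Mg, 0.26697 mol O.
FeO: 27.68/71.844 = 0.38528 mol → 0.38528 mol Fe, 0.38528 mol O.
Al2O3: 22.13/101.961 = 0.21704 mol → 0.43408 mol Al, 0.65112 mol O.
SiO2: 39.26/60.083 = 0.65343 mol → 0.65343 mol Si, 1.30686 mol O.
Total oxygen = 2.61023 mol. Normalization factor = 12/2.61023 = 4.59730.
Al per 12 O = 0.43408 × 4.59730 = 1.996.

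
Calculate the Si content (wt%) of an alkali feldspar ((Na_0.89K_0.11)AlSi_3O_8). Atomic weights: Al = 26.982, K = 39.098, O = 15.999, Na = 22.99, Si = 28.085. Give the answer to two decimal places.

31.92 wt%

M((Na_0.89K_0.11)AlSi_3O_8) = 263.991 g/mol.
Si contributes 3 × 28.085 = 84.255 g per mole.
84.255/263.991 = 0.3192 → 31.92%.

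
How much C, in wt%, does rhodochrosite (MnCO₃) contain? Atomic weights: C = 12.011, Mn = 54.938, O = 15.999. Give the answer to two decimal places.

Formula mass = 1×54.938 + 1×12.011 + 3×15.999 = 114.946 g/mol, of which 12.011 g is C.
So C makes up 12.011/114.946 = 0.1045 of the mass, i.e. 10.45%.

10.45 wt%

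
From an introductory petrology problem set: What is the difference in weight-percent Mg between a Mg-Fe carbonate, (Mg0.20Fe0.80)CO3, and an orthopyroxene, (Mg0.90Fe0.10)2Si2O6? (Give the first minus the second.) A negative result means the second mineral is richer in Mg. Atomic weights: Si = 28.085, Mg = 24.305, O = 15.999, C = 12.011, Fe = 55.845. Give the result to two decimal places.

M((Mg0.20Fe0.80)CO3) = 109.545 g/mol, so wt% Mg = 4.861/109.545 × 100 = 4.44%.
M((Mg0.90Fe0.10)2Si2O6) = 207.082 g/mol, so wt% Mg = 43.749/207.082 × 100 = 21.13%.
4.44 − 21.13 = -16.69 pp.

-16.69 percentage points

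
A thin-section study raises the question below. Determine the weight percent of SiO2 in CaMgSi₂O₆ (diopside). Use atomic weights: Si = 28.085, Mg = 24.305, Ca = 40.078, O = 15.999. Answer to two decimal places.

M(CaMgSi₂O₆) = 216.547 g/mol; M(SiO2) = 60.083 g/mol.
Moles SiO2 per formula unit = 2 Si ÷ 1 = 2.0000.
SiO2 fraction = (2.0000 × 60.083) / 216.547 = 120.166/216.547 = 0.5549.

55.49 wt%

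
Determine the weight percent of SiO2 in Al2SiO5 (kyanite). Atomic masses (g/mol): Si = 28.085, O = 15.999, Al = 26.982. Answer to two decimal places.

37.08 wt%

M(Al2SiO5) = 162.044 g/mol; M(SiO2) = 60.083 g/mol.
Moles SiO2 per formula unit = 1 Si ÷ 1 = 1.0000.
SiO2 fraction = (1.0000 × 60.083) / 162.044 = 60.083/162.044 = 0.3708.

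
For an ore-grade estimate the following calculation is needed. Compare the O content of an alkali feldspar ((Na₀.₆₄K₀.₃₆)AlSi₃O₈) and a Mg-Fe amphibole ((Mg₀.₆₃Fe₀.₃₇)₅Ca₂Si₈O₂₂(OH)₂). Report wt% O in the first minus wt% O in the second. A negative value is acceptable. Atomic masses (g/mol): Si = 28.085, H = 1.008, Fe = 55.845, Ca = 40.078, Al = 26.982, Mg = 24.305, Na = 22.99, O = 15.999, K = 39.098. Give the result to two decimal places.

O in (Na₀.₆₄K₀.₃₆)AlSi₃O₈: molar mass 268.018 g/mol; 8×15.999 = 127.992 g → 47.76 wt%.
O in (Mg₀.₆₃Fe₀.₃₇)₅Ca₂Si₈O₂₂(OH)₂: molar mass 870.702 g/mol; 24×15.999 = 383.976 g → 44.10 wt%.
Difference = 47.76 − 44.10 = 3.66 percentage points.

3.66 percentage points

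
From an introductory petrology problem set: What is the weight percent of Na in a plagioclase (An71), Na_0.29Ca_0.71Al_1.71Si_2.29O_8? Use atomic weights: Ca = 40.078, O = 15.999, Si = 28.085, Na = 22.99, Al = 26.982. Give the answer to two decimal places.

M(Na_0.29Ca_0.71Al_1.71Si_2.29O_8) = 273.568 g/mol.
Na contributes 0.29 × 22.99 = 6.667 g per mole.
6.667/273.568 = 0.0244 → 2.44%.

2.44 weight percent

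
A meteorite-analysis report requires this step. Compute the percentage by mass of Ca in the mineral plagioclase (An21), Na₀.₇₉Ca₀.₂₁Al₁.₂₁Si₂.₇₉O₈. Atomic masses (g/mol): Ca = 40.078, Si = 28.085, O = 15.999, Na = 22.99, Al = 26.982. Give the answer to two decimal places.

M(Na₀.₇₉Ca₀.₂₁Al₁.₂₁Si₂.₇₉O₈) = 265.576 g/mol.
Ca contributes 0.21 × 40.078 = 8.416 g per mole.
8.416/265.576 = 0.0317 → 3.17%.

3.17 weight percent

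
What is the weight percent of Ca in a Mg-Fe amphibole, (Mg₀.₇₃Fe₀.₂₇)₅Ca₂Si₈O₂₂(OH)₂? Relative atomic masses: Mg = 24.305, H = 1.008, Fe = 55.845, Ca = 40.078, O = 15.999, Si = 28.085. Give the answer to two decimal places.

Formula mass = 3.65*24.305 + 1.35*55.845 + 2*40.078 + 8*28.085 + 24*15.999 + 2*1.008 = 854.932 g/mol, of which 80.156 g is Ca.
So Ca makes up 80.156/854.932 = 0.0938 of the mass, i.e. 9.38%.

9.38 mass %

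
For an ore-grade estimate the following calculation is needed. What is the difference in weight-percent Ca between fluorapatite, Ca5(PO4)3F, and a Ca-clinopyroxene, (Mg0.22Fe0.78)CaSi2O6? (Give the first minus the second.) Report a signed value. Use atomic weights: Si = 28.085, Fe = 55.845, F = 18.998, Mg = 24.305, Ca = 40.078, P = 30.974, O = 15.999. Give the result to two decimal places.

Ca in Ca5(PO4)3F: molar mass 504.298 g/mol; 5×40.078 = 200.390 g → 39.74 wt%.
Ca in (Mg0.22Fe0.78)CaSi2O6: molar mass 241.148 g/mol; 1×40.078 = 40.078 g → 16.62 wt%.
Difference = 39.74 − 16.62 = 23.12 percentage points.

23.12 percentage points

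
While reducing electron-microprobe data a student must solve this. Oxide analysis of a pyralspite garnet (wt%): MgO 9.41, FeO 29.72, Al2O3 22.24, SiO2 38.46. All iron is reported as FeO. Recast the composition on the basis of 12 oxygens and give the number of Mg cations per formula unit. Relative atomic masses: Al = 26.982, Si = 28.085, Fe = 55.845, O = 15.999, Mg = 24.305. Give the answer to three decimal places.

MgO (M=40.304): mol = 0.23348; Mg = 0.23348, O = 0.23348.
FeO (M=71.844): mol = 0.41367; Fe = 0.41367, O = 0.41367.
Al2O3 (M=101.961): mol = 0.21812; Al = 0.43624, O = 0.65436.
SiO2 (M=60.083): mol = 0.64011; Si = 0.64011, O = 1.28022.
ΣO = 2.58173; factor = 12/ΣO = 4.64805.
Mg apfu = 0.23348 × 4.64805 = 1.085.

1.085 Mg apfu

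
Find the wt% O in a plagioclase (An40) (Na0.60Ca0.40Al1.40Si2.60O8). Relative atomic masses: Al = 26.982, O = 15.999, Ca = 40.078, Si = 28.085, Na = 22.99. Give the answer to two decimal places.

47.65 wt%

Formula mass = 0.60*22.99 + 0.40*40.078 + 1.40*26.982 + 2.60*28.085 + 8*15.999 = 268.613 g/mol, of which 127.992 g is O.
So O makes up 127.992/268.613 = 0.4765 of the mass, i.e. 47.65%.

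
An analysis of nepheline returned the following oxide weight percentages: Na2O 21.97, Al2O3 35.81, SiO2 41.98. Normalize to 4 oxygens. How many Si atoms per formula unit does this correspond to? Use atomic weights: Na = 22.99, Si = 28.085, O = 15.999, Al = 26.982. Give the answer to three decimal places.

Na2O (M=61.979): mol = 0.35447; Na = 0.70894, O = 0.35447.
Al2O3 (M=101.961): mol = 0.35121; Al = 0.70242, O = 1.05363.
SiO2 (M=60.083): mol = 0.69870; Si = 0.69870, O = 1.39740.
ΣO = 2.80550; factor = 4/ΣO = 1.42577.
Si apfu = 0.69870 × 1.42577 = 0.996.

0.996 Si apfu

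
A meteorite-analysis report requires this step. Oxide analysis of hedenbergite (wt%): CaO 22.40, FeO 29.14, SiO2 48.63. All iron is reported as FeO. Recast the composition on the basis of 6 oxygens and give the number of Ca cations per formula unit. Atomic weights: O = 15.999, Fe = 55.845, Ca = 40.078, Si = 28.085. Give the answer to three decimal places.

0.989 Ca apfu

22.40 wt% CaO ÷ 56.077 g/mol = 0.39945 mol, giving 0.39945 Ca and 0.39945 O.
29.14 wt% FeO ÷ 71.844 g/mol = 0.40560 mol, giving 0.40560 Fe and 0.40560 O.
48.63 wt% SiO2 ÷ 60.083 g/mol = 0.80938 mol, giving 0.80938 Si and 1.61876 O.
Oxygen sums to 2.42381; scaling by 6/2.42381 = 2.47544 puts the formula on 6 O.
Ca: 0.39945 × 2.47544 = 0.989 atoms per formula unit.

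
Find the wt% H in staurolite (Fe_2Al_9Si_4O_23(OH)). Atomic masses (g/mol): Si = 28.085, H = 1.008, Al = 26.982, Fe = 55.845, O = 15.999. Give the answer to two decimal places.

0.12 wt%

Molar mass of Fe_2Al_9Si_4O_23(OH): 2×55.845 + 9×26.982 + 4×28.085 + 24×15.999 + 1×1.008 = 851.852 g/mol.
Mass of H per formula unit: 1 × 1.008 = 1.008 g.
Weight fraction H = 1.008 / 851.852 = 0.0012.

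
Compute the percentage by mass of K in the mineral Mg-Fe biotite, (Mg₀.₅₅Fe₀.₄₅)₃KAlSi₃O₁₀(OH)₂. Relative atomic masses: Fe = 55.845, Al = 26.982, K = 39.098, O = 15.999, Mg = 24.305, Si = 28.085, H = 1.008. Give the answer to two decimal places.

Formula mass = 1.65×24.305 + 1.35×55.845 + 1×39.098 + 1×26.982 + 3×28.085 + 12×15.999 + 2×1.008 = 459.833 g/mol, of which 39.098 g is K.
So K makes up 39.098/459.833 = 0.0850 of the mass, i.e. 8.50%.

8.50 mass %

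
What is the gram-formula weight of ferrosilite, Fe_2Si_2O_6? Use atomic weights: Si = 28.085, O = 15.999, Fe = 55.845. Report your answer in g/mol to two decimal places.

The formula mass is the sum 2·55.845 + 2·28.085 + 6·15.999.

263.85 g/mol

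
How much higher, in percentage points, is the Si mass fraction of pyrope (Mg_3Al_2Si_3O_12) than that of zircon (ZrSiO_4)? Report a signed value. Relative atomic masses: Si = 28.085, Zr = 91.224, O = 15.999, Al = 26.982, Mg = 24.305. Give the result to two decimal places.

5.58 percentage points

M(Mg_3Al_2Si_3O_12) = 403.122 g/mol, so wt% Si = 84.255/403.122 × 100 = 20.90%.
M(ZrSiO_4) = 183.305 g/mol, so wt% Si = 28.085/183.305 × 100 = 15.32%.
20.90 − 15.32 = 5.58 pp.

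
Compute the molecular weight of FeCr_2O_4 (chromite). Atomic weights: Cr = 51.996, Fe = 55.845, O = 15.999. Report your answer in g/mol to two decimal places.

The formula mass is the sum 1(55.845) + 2(51.996) + 4(15.999).

223.83 g/mol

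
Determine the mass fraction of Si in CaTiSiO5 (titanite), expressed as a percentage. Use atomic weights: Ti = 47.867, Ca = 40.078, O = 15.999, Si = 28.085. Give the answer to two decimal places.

14.33 mass %

Formula mass = 1*40.078 + 1*47.867 + 1*28.085 + 5*15.999 = 196.025 g/mol, of which 28.085 g is Si.
So Si makes up 28.085/196.025 = 0.1433 of the mass, i.e. 14.33%.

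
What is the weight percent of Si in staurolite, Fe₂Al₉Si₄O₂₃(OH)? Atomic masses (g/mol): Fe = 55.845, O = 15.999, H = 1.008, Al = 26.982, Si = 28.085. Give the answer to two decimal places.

Formula mass = 2·55.845 + 9·26.982 + 4·28.085 + 24·15.999 + 1·1.008 = 851.852 g/mol, of which 112.340 g is Si.
So Si makes up 112.340/851.852 = 0.1319 of the mass, i.e. 13.19%.

13.19 wt%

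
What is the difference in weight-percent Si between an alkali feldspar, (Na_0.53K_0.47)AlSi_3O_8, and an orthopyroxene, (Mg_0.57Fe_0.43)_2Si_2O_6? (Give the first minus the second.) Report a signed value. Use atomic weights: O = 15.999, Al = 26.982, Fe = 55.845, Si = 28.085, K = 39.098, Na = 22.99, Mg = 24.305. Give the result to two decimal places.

M((Na_0.53K_0.47)AlSi_3O_8) = 269.790 g/mol, so wt% Si = 84.255/269.790 × 100 = 31.23%.
M((Mg_0.57Fe_0.43)_2Si_2O_6) = 227.898 g/mol, so wt% Si = 56.170/227.898 × 100 = 24.65%.
31.23 − 24.65 = 6.58 pp.

6.58 percentage points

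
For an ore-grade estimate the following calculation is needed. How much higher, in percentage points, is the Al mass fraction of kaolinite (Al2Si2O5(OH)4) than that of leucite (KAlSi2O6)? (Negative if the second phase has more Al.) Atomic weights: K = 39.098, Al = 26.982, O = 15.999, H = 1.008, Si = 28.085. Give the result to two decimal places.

8.54 percentage points

Al in Al2Si2O5(OH)4: molar mass 258.157 g/mol; 2×26.982 = 53.964 g → 20.90 wt%.
Al in KAlSi2O6: molar mass 218.244 g/mol; 1×26.982 = 26.982 g → 12.36 wt%.
Difference = 20.90 − 12.36 = 8.54 percentage points.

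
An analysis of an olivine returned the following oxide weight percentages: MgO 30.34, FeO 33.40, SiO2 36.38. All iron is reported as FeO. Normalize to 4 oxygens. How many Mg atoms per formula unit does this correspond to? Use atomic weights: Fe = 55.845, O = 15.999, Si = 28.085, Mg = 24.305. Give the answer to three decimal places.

MgO (M=40.304): mol = 0.75278; Mg = 0.75278, O = 0.75278.
FeO (M=71.844): mol = 0.46490; Fe = 0.46490, O = 0.46490.
SiO2 (M=60.083): mol = 0.60550; Si = 0.60550, O = 1.21100.
ΣO = 2.42868; factor = 4/ΣO = 1.64699.
Mg apfu = 0.75278 × 1.64699 = 1.240.

1.240 Mg apfu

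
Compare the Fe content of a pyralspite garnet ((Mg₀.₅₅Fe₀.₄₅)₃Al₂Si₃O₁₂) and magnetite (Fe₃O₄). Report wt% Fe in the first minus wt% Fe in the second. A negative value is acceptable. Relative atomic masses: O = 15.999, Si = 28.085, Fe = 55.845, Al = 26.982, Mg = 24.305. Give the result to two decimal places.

-55.44 percentage points

Fe in (Mg₀.₅₅Fe₀.₄₅)₃Al₂Si₃O₁₂: molar mass 445.701 g/mol; 1.35×55.845 = 75.391 g → 16.92 wt%.
Fe in Fe₃O₄: molar mass 231.531 g/mol; 3×55.845 = 167.535 g → 72.36 wt%.
Difference = 16.92 − 72.36 = -55.44 percentage points.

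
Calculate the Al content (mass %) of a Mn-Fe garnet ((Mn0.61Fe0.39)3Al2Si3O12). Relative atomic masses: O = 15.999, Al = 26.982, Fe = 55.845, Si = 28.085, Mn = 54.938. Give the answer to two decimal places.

10.88 mass %

Formula mass = 1.83·54.938 + 1.17·55.845 + 2·26.982 + 3·28.085 + 12·15.999 = 496.082 g/mol, of which 53.964 g is Al.
So Al makes up 53.964/496.082 = 0.1088 of the mass, i.e. 10.88%.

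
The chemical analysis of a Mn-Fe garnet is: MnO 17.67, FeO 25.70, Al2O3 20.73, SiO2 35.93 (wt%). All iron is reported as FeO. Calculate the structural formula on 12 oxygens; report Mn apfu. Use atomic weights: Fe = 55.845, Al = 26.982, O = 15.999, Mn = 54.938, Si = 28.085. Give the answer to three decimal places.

MnO: 17.67/70.937 = 0.24909 mol → 0.24909 mol Mn, 0.24909 mol O.
FeO: 25.70/71.844 = 0.35772 mol → 0.35772 mol Fe, 0.35772 mol O.
Al2O3: 20.73/101.961 = 0.20331 mol → 0.40662 mol Al, 0.60993 mol O.
SiO2: 35.93/60.083 = 0.59801 mol → 0.59801 mol Si, 1.19602 mol O.
Total oxygen = 2.41276 mol. Normalization factor = 12/2.41276 = 4.97356.
Mn per 12 O = 0.24909 × 4.97356 = 1.239.

1.239 Mn apfu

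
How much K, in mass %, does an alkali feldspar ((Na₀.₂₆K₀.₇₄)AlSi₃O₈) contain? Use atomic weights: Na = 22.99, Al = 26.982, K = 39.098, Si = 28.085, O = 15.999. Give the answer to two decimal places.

Molar mass of (Na₀.₂₆K₀.₇₄)AlSi₃O₈: 0.26·22.99 + 0.74·39.098 + 1·26.982 + 3·28.085 + 8·15.999 = 274.139 g/mol.
Mass of K per formula unit: 0.74 × 39.098 = 28.933 g.
Weight fraction K = 28.933 / 274.139 = 0.1055.

10.55 mass %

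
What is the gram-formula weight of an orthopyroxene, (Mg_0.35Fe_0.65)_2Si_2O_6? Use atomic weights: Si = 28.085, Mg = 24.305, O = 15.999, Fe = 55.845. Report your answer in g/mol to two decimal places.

241.78 g/mol

Mg: 0.70 × 24.305 = 17.0135
Fe: 1.30 × 55.845 = 72.5985
Si: 2 × 28.085 = 56.1700
O: 6 × 15.999 = 95.9940
Summing the contributions gives the formula mass.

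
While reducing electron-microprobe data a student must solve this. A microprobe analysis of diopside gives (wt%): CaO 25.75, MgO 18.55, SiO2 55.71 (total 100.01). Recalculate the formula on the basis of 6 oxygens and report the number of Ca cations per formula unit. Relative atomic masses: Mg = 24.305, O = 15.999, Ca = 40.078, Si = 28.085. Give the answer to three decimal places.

CaO (M=56.077): mol = 0.45919; Ca = 0.45919, O = 0.45919.
MgO (M=40.304): mol = 0.46025; Mg = 0.46025, O = 0.46025.
SiO2 (M=60.083): mol = 0.92722; Si = 0.92722, O = 1.85444.
ΣO = 2.77388; factor = 6/ΣO = 2.16304.
Ca apfu = 0.45919 × 2.16304 = 0.993.

0.993 Ca apfu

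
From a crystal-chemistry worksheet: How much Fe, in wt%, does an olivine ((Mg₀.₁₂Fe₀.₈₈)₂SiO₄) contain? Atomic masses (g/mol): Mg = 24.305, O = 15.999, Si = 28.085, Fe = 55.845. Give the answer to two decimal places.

50.10 wt%

M((Mg₀.₁₂Fe₀.₈₈)₂SiO₄) = 196.201 g/mol.
Fe contributes 1.76 × 55.845 = 98.287 g per mole.
98.287/196.201 = 0.5010 → 50.10%.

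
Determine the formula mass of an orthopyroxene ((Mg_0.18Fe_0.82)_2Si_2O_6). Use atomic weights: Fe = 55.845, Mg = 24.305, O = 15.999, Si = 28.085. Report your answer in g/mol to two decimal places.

252.50 g/mol

The formula mass is the sum 0.36(24.305) + 1.64(55.845) + 2(28.085) + 6(15.999).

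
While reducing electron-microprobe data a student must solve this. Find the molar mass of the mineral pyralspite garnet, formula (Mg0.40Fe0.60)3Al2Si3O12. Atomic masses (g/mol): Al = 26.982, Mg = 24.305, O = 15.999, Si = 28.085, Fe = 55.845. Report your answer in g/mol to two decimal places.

M = 1.20×24.305 + 1.80×55.845 + 2×26.982 + 3×28.085 + 12×15.999

459.89 g/mol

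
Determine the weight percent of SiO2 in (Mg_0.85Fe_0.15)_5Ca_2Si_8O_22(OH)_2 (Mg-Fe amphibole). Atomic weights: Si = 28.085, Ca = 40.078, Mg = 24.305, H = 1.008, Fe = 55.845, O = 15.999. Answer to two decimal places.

M((Mg_0.85Fe_0.15)_5Ca_2Si_8O_22(OH)_2) = 836.008 g/mol; M(SiO2) = 60.083 g/mol.
Moles SiO2 per formula unit = 8 Si ÷ 1 = 8.0000.
SiO2 fraction = (8.0000 × 60.083) / 836.008 = 480.664/836.008 = 0.5750.

57.50 wt%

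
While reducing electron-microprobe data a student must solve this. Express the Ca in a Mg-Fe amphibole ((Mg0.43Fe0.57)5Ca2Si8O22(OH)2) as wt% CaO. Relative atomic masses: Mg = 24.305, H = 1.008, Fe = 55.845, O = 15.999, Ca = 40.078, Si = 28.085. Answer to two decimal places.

12.43 wt%

Formula mass = 902.242 g/mol.
2 Ca → 2.0000 mol CaO per formula unit; M(CaO) = 56.077, so CaO mass = 112.154 g.
112.154/902.242 × 100 = 12.43 wt%.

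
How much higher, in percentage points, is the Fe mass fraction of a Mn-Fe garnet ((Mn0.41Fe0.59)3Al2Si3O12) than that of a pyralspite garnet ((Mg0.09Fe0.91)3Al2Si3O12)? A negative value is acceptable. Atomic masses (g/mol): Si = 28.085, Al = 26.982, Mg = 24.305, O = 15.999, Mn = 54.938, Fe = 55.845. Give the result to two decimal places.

Fe in (Mn0.41Fe0.59)3Al2Si3O12: molar mass 496.626 g/mol; 1.77×55.845 = 98.846 g → 19.90 wt%.
Fe in (Mg0.09Fe0.91)3Al2Si3O12: molar mass 489.226 g/mol; 2.73×55.845 = 152.457 g → 31.16 wt%.
Difference = 19.90 − 31.16 = -11.26 percentage points.

-11.26 percentage points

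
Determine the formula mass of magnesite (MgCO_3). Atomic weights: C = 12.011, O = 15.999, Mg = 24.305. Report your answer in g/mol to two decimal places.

M = 1(24.305) + 1(12.011) + 3(15.999)

84.31 g/mol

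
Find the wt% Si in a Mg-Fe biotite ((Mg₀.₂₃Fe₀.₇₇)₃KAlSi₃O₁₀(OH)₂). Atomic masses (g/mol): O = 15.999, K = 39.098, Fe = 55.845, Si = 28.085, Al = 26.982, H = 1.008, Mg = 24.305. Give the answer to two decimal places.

17.19 wt%

Formula mass = 0.69·24.305 + 2.31·55.845 + 1·39.098 + 1·26.982 + 3·28.085 + 12·15.999 + 2·1.008 = 490.111 g/mol, of which 84.255 g is Si.
So Si makes up 84.255/490.111 = 0.1719 of the mass, i.e. 17.19%.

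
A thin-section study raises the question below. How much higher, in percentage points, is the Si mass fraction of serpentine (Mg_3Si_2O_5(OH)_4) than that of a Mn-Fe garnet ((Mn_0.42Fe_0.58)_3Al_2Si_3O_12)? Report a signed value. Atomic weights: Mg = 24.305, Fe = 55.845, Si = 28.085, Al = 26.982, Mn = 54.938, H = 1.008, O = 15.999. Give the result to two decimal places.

3.30 percentage points

M(Mg_3Si_2O_5(OH)_4) = 277.108 g/mol, so wt% Si = 56.170/277.108 × 100 = 20.27%.
M((Mn_0.42Fe_0.58)_3Al_2Si_3O_12) = 496.599 g/mol, so wt% Si = 84.255/496.599 × 100 = 16.97%.
20.27 − 16.97 = 3.30 pp.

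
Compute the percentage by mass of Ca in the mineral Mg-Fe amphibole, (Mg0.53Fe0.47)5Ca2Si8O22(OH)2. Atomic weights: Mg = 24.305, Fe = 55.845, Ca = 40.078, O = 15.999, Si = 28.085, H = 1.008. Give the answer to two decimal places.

9.04 wt%

Molar mass of (Mg0.53Fe0.47)5Ca2Si8O22(OH)2: 2.65*24.305 + 2.35*55.845 + 2*40.078 + 8*28.085 + 24*15.999 + 2*1.008 = 886.472 g/mol.
Mass of Ca per formula unit: 2 × 40.078 = 80.156 g.
Weight fraction Ca = 80.156 / 886.472 = 0.0904.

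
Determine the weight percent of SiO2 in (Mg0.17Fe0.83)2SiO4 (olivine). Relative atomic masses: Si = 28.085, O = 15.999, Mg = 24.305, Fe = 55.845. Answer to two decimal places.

Molar mass of (Mg0.17Fe0.83)2SiO4 = 0.34*24.305 + 1.66*55.845 + 1*28.085 + 4*15.999 = 193.047 g/mol.
Each formula unit contains 1 Si, equivalent to 1/1 = 1.0000 mol SiO2.
M(SiO2) = 1×28.085 + 2×15.999 = 60.083 g/mol.
Mass of SiO2 per formula unit = 1.0000 × 60.083 = 60.083 g.
SiO2 wt% = 60.083 / 193.047 × 100 = 31.12%.

31.12 wt%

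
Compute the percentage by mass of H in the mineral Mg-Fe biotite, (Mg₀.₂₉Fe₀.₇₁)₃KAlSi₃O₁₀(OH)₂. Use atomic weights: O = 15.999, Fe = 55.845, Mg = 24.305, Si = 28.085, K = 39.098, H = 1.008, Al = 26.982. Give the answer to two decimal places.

0.42 mass %

Molar mass of (Mg₀.₂₉Fe₀.₇₁)₃KAlSi₃O₁₀(OH)₂: 0.87·24.305 + 2.13·55.845 + 1·39.098 + 1·26.982 + 3·28.085 + 12·15.999 + 2·1.008 = 484.434 g/mol.
Mass of H per formula unit: 2 × 1.008 = 2.016 g.
Weight fraction H = 2.016 / 484.434 = 0.0042.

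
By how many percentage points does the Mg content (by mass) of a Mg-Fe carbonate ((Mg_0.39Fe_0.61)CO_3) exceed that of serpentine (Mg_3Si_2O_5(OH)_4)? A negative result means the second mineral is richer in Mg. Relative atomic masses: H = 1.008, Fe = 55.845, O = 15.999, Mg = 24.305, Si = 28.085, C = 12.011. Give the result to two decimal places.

First mineral: 9.479 g Mg in 103.552 g formula = 9.15 wt% Mg.
Second mineral: 72.915 g Mg in 277.108 g formula = 26.31 wt% Mg.
9.15% − 26.31% gives a difference of -17.16 percentage points.

-17.16 percentage points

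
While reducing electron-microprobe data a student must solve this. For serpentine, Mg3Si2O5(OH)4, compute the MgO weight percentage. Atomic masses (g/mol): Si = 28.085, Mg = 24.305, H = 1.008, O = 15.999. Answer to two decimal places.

M(Mg3Si2O5(OH)4) = 277.108 g/mol; M(MgO) = 40.304 g/mol.
Moles MgO per formula unit = 3 Mg ÷ 1 = 3.0000.
MgO fraction = (3.0000 × 40.304) / 277.108 = 120.912/277.108 = 0.4363.

43.63 wt%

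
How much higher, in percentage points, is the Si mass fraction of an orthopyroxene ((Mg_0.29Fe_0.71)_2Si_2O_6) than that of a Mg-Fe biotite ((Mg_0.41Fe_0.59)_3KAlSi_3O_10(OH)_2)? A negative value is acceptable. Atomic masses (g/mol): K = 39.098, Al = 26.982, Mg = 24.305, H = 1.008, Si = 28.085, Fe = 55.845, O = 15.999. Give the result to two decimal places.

First mineral: 56.170 g Si in 245.561 g formula = 22.87 wt% Si.
Second mineral: 84.255 g Si in 473.080 g formula = 17.81 wt% Si.
22.87% − 17.81% gives a difference of 5.06 percentage points.

5.06 percentage points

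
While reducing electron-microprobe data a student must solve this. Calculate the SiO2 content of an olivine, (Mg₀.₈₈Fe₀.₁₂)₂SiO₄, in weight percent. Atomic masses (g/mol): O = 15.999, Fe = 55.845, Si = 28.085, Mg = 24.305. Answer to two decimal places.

40.53 wt%

M((Mg₀.₈₈Fe₀.₁₂)₂SiO₄) = 148.261 g/mol; M(SiO2) = 60.083 g/mol.
Moles SiO2 per formula unit = 1 Si ÷ 1 = 1.0000.
SiO2 fraction = (1.0000 × 60.083) / 148.261 = 60.083/148.261 = 0.4053.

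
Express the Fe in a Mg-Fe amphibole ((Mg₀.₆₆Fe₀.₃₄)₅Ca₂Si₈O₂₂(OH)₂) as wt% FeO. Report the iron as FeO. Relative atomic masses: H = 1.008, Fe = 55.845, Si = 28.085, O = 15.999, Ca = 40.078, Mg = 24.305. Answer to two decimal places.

14.10 wt%

Formula mass = 865.971 g/mol.
1.70 Fe → 1.7000 mol FeO per formula unit; M(FeO) = 71.844, so FeO mass = 122.135 g.
122.135/865.971 × 100 = 14.10 wt%.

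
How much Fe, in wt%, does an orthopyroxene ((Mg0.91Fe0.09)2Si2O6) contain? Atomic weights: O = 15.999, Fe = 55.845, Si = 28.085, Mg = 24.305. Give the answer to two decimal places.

4.87 wt%

M((Mg0.91Fe0.09)2Si2O6) = 206.451 g/mol.
Fe contributes 0.18 × 55.845 = 10.052 g per mole.
10.052/206.451 = 0.0487 → 4.87%.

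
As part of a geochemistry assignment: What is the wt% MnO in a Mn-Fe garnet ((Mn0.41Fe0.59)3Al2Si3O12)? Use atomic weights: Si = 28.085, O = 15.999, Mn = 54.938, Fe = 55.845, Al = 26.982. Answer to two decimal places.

17.57 wt%

M((Mn0.41Fe0.59)3Al2Si3O12) = 496.626 g/mol; M(MnO) = 70.937 g/mol.
Moles MnO per formula unit = 1.23 Mn ÷ 1 = 1.2300.
MnO fraction = (1.2300 × 70.937) / 496.626 = 87.253/496.626 = 0.1757.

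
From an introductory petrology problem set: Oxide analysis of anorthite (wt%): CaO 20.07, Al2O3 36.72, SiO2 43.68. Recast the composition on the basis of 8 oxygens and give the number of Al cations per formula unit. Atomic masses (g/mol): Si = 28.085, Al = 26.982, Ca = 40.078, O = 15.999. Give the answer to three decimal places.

1.992 Al apfu

CaO: 20.07/56.077 = 0.35790 mol → 0.35790 mol Ca, 0.35790 mol O.
Al2O3: 36.72/101.961 = 0.36014 mol → 0.72028 mol Al, 1.08042 mol O.
SiO2: 43.68/60.083 = 0.72699 mol → 0.72699 mol Si, 1.45398 mol O.
Total oxygen = 2.89230 mol. Normalization factor = 8/2.89230 = 2.76596.
Al per 8 O = 0.72028 × 2.76596 = 1.992.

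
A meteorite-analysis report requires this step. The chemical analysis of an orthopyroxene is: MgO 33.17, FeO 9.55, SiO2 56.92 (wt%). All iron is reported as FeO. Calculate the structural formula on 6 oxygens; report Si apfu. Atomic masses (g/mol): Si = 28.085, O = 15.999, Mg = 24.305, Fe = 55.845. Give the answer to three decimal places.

33.17 wt% MgO ÷ 40.304 g/mol = 0.82300 mol, giving 0.82300 Mg and 0.82300 O.
9.55 wt% FeO ÷ 71.844 g/mol = 0.13293 mol, giving 0.13293 Fe and 0.13293 O.
56.92 wt% SiO2 ÷ 60.083 g/mol = 0.94736 mol, giving 0.94736 Si and 1.89472 O.
Oxygen sums to 2.85065; scaling by 6/2.85065 = 2.10478 puts the formula on 6 O.
Si: 0.94736 × 2.10478 = 1.994 atoms per formula unit.

1.994 Si apfu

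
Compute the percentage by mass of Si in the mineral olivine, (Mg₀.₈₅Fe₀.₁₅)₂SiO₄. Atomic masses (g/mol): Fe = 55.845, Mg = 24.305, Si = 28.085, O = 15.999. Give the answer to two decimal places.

Formula mass = 1.70·24.305 + 0.30·55.845 + 1·28.085 + 4·15.999 = 150.153 g/mol, of which 28.085 g is Si.
So Si makes up 28.085/150.153 = 0.1870 of the mass, i.e. 18.70%.

18.70 wt%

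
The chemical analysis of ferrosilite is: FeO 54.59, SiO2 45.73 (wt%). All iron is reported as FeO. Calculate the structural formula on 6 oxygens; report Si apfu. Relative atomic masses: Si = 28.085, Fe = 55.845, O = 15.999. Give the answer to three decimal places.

2.001 Si apfu

FeO (M=71.844): mol = 0.75984; Fe = 0.75984, O = 0.75984.
SiO2 (M=60.083): mol = 0.76111; Si = 0.76111, O = 1.52222.
ΣO = 2.28206; factor = 6/ΣO = 2.62920.
Si apfu = 0.76111 × 2.62920 = 2.001.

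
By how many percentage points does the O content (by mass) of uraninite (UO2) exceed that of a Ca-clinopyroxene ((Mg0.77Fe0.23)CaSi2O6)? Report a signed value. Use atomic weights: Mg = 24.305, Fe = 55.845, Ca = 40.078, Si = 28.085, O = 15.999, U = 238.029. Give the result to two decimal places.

M(UO2) = 270.027 g/mol, so wt% O = 31.998/270.027 × 100 = 11.85%.
M((Mg0.77Fe0.23)CaSi2O6) = 223.801 g/mol, so wt% O = 95.994/223.801 × 100 = 42.89%.
11.85 − 42.89 = -31.04 pp.

-31.04 percentage points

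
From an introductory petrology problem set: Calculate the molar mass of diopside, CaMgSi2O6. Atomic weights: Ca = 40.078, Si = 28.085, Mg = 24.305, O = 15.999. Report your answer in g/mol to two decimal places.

216.55 g/mol

Ca: 1 × 40.078 = 40.0780
Mg: 1 × 24.305 = 24.3050
Si: 2 × 28.085 = 56.1700
O: 6 × 15.999 = 95.9940
Summing the contributions gives the formula mass.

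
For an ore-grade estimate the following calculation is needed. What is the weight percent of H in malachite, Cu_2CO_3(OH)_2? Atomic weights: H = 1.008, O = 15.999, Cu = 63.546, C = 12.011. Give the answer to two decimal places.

Formula mass = 2×63.546 + 1×12.011 + 5×15.999 + 2×1.008 = 221.114 g/mol, of which 2.016 g is H.
So H makes up 2.016/221.114 = 0.0091 of the mass, i.e. 0.91%.

0.91 weight percent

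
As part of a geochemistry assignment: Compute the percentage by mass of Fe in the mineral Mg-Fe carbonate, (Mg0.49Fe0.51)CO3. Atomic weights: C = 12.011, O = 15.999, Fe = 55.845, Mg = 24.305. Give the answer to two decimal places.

Molar mass of (Mg0.49Fe0.51)CO3: 0.49·24.305 + 0.51·55.845 + 1·12.011 + 3·15.999 = 100.398 g/mol.
Mass of Fe per formula unit: 0.51 × 55.845 = 28.481 g.
Weight fraction Fe = 28.481 / 100.398 = 0.2837.

28.37 weight percent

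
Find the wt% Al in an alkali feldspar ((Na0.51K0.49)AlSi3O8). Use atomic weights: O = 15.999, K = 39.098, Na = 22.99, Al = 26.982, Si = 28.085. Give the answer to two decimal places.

M((Na0.51K0.49)AlSi3O8) = 270.112 g/mol.
Al contributes 1 × 26.982 = 26.982 g per mole.
26.982/270.112 = 0.0999 → 9.99%.

9.99 mass %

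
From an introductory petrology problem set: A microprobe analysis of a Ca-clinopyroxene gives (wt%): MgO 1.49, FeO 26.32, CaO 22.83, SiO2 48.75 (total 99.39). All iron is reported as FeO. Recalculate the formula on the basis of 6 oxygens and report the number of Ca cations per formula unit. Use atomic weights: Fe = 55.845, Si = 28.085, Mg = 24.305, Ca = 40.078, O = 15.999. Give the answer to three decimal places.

MgO: 1.49/40.304 = 0.03697 mol → 0.03697 mol Mg, 0.03697 mol O.
FeO: 26.32/71.844 = 0.36635 mol → 0.36635 mol Fe, 0.36635 mol O.
CaO: 22.83/56.077 = 0.40712 mol → 0.40712 mol Ca, 0.40712 mol O.
SiO2: 48.75/60.083 = 0.81138 mol → 0.81138 mol Si, 1.62276 mol O.
Total oxygen = 2.43320 mol. Normalization factor = 6/2.43320 = 2.46589.
Ca per 6 O = 0.40712 × 2.46589 = 1.004.

1.004 Ca apfu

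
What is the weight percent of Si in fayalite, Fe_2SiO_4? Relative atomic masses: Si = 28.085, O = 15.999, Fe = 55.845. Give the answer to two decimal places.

13.78 mass %

M(Fe_2SiO_4) = 203.771 g/mol.
Si contributes 1 × 28.085 = 28.085 g per mole.
28.085/203.771 = 0.1378 → 13.78%.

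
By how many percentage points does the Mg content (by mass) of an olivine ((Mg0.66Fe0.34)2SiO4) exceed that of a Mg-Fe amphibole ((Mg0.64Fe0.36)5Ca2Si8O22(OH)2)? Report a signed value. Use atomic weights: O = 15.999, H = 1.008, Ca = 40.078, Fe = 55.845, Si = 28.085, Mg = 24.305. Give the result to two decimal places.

M((Mg0.66Fe0.34)2SiO4) = 162.138 g/mol, so wt% Mg = 32.083/162.138 × 100 = 19.79%.
M((Mg0.64Fe0.36)5Ca2Si8O22(OH)2) = 869.125 g/mol, so wt% Mg = 77.776/869.125 × 100 = 8.95%.
19.79 − 8.95 = 10.84 pp.

10.84 percentage points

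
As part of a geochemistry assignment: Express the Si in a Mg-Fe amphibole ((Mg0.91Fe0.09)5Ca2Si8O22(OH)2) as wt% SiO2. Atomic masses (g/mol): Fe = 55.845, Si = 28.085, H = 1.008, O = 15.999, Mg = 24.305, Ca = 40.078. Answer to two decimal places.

58.15 wt%

Formula mass = 826.546 g/mol.
8 Si → 8.0000 mol SiO2 per formula unit; M(SiO2) = 60.083, so SiO2 mass = 480.664 g.
480.664/826.546 × 100 = 58.15 wt%.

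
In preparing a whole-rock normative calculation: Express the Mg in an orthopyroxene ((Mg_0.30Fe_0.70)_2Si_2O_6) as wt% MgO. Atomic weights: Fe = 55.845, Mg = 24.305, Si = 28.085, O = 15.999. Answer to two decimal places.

9.87 wt%

Molar mass of (Mg_0.30Fe_0.70)_2Si_2O_6 = 0.60×24.305 + 1.40×55.845 + 2×28.085 + 6×15.999 = 244.930 g/mol.
Each formula unit contains 0.60 Mg, equivalent to 0.60/1 = 0.6000 mol MgO.
M(MgO) = 1×24.305 + 1×15.999 = 40.304 g/mol.
Mass of MgO per formula unit = 0.6000 × 40.304 = 24.182 g.
MgO wt% = 24.182 / 244.930 × 100 = 9.87%.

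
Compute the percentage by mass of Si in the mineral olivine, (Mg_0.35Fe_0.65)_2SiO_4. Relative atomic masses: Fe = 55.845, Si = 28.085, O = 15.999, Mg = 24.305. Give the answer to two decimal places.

Molar mass of (Mg_0.35Fe_0.65)_2SiO_4: 0.70·24.305 + 1.30·55.845 + 1·28.085 + 4·15.999 = 181.693 g/mol.
Mass of Si per formula unit: 1 × 28.085 = 28.085 g.
Weight fraction Si = 28.085 / 181.693 = 0.1546.

15.46 mass %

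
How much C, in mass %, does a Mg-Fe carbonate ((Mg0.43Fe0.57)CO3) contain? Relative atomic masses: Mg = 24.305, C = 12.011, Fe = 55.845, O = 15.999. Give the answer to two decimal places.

Molar mass of (Mg0.43Fe0.57)CO3: 0.43×24.305 + 0.57×55.845 + 1×12.011 + 3×15.999 = 102.291 g/mol.
Mass of C per formula unit: 1 × 12.011 = 12.011 g.
Weight fraction C = 12.011 / 102.291 = 0.1174.

11.74 mass %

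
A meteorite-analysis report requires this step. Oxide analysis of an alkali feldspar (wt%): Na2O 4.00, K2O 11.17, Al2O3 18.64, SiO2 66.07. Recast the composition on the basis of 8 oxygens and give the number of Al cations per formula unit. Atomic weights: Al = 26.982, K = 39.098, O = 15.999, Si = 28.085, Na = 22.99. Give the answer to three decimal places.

0.998 Al apfu

Na2O (M=61.979): mol = 0.06454; Na = 0.12908, O = 0.06454.
K2O (M=94.195): mol = 0.11858; K = 0.23716, O = 0.11858.
Al2O3 (M=101.961): mol = 0.18281; Al = 0.36562, O = 0.54843.
SiO2 (M=60.083): mol = 1.09965; Si = 1.09965, O = 2.19930.
ΣO = 2.93085; factor = 8/ΣO = 2.72958.
Al apfu = 0.36562 × 2.72958 = 0.998.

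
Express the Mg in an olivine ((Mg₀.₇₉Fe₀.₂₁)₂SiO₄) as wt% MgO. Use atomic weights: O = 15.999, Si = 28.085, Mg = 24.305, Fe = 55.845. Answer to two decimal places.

M((Mg₀.₇₉Fe₀.₂₁)₂SiO₄) = 153.938 g/mol; M(MgO) = 40.304 g/mol.
Moles MgO per formula unit = 1.58 Mg ÷ 1 = 1.5800.
MgO fraction = (1.5800 × 40.304) / 153.938 = 63.680/153.938 = 0.4137.

41.37 wt%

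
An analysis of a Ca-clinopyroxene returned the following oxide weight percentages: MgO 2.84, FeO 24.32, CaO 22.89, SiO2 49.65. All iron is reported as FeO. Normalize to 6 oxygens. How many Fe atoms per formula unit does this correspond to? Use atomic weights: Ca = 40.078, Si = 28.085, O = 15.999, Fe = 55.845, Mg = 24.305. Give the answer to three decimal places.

0.822 Fe apfu

MgO: 2.84/40.304 = 0.07046 mol → 0.07046 mol Mg, 0.07046 mol O.
FeO: 24.32/71.844 = 0.33851 mol → 0.33851 mol Fe, 0.33851 mol O.
CaO: 22.89/56.077 = 0.40819 mol → 0.40819 mol Ca, 0.40819 mol O.
SiO2: 49.65/60.083 = 0.82636 mol → 0.82636 mol Si, 1.65272 mol O.
Total oxygen = 2.46988 mol. Normalization factor = 6/2.46988 = 2.42927.
Fe per 6 O = 0.33851 × 2.42927 = 0.822.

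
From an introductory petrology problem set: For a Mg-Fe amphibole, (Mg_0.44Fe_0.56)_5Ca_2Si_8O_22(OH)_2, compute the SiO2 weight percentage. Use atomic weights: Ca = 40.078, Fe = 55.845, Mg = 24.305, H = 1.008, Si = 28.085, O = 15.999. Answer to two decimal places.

53.37 wt%

Molar mass of (Mg_0.44Fe_0.56)_5Ca_2Si_8O_22(OH)_2 = 2.20·24.305 + 2.80·55.845 + 2·40.078 + 8·28.085 + 24·15.999 + 2·1.008 = 900.665 g/mol.
Each formula unit contains 8 Si, equivalent to 8/1 = 8.0000 mol SiO2.
M(SiO2) = 1×28.085 + 2×15.999 = 60.083 g/mol.
Mass of SiO2 per formula unit = 8.0000 × 60.083 = 480.664 g.
SiO2 wt% = 480.664 / 900.665 × 100 = 53.37%.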